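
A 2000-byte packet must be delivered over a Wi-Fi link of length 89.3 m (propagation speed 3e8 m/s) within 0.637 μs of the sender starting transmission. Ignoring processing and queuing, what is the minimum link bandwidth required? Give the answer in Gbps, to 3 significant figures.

47.2 Gbps

L = 16000 bits.
Propagation delay = 89.3 / 300000000 = 0.297667 μs.
Transmission budget = 0.637 − 0.297667 = 0.339333 μs.
R ≥ L / t_tx = 16000 bits / 3.39333e-07 s = 47.2 Gbps.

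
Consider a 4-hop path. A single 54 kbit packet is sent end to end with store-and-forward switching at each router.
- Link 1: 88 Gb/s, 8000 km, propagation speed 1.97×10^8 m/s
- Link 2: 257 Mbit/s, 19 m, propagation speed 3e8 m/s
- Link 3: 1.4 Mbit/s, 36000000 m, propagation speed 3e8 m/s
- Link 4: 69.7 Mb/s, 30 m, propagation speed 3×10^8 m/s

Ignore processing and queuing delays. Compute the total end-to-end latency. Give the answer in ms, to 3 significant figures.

200 ms

L = 54000 bits.
Transmission delays (L/R per hop): 0.000613636, 0.210117, 38.5714, 0.774749 ms; sum = 39.5569 ms.
Propagation delays (d/s per hop): 40.6091, 6.33333e-05, 120, 0.0001 ms; sum = 160.609 ms.
End-to-end = 200 ms.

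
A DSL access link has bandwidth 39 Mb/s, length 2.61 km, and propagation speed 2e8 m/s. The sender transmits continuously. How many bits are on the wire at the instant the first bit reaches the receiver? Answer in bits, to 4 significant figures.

509.0 bits

Propagation delay = 2610 / 200000000 = 1.305e-05 s.
BDP = R × t_prop = 39000000 × 1.305e-05 = 508.95 bits.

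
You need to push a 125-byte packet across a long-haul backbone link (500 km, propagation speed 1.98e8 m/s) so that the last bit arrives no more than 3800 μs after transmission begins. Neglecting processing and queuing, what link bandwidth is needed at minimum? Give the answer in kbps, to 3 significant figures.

784 kbps

L = 1000 bits.
Propagation delay = 500000 / 198000000 = 2525.25 μs.
Transmission budget = 3800 − 2525.25 = 1274.75 μs.
R ≥ L / t_tx = 1000 bits / 0.00127475 s = 784 kbps.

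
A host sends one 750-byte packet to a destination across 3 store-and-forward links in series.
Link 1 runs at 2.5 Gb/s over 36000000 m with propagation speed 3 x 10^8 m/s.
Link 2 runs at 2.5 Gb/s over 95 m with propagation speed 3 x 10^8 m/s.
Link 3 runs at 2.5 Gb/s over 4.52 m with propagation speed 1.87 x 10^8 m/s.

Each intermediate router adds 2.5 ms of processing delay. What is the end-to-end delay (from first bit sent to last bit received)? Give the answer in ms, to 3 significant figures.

125 ms

L = 750 × 8 = 6000 bits.
Transmission delay per hop = L/R = 6000/2500000000 = 0.0024 ms; 3 hops → 0.0072 ms.
Propagation delays (d/s per hop): 120, 0.000316667, 2.41711e-05 ms; sum = 120 ms.
Processing at 2 router(s): 2 × 2.5 ms = 5 ms.
End-to-end = 125 ms.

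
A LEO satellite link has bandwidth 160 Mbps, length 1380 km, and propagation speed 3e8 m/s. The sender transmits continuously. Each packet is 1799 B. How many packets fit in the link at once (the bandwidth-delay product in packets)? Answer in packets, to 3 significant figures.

51.1 packets

Propagation delay = 1380000 / 300000000 = 0.0046 s.
BDP = R × t_prop = 160000000 × 0.0046 = 736000 bits.
In packets of 14392 bits: 51.1 packets.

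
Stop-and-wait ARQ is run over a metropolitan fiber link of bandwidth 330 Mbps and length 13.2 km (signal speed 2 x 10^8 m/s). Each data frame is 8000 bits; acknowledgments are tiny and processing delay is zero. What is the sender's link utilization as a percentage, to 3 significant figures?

t_tx = L/R = 8000/330000000 = 2.42424e-05 s.
t_prop = 13200/200000000 = 6.6e-05 s; RTT = 0.000132 s.
Cycle = t_tx + RTT = 0.000156242 s.
Utilization = t_tx / cycle = 2.42424e-05/0.000156242 = 15.5 %.

15.5 %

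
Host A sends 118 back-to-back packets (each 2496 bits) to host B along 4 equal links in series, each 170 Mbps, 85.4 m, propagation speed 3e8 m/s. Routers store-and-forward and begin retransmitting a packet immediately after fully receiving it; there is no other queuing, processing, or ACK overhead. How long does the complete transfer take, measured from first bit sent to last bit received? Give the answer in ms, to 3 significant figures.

1.78 ms

Per-hop transmission t_tx = L/R = 2496/170000000 = 0.0146824 ms.
Per-hop propagation t_prop = 85.4/300000000 = 0.000284667 ms.
Pipeline fill: first packet needs 4·t_tx to clear all hops; remaining 117 packets each add one t_tx.
Total = (4+118-1)·t_tx + 4·t_prop = 121·0.0146824 + 4·0.000284667 = 1.78 ms.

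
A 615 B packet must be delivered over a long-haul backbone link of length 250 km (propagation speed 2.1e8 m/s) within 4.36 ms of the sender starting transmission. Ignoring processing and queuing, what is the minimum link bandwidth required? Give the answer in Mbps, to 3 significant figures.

L = 4920 bits.
Propagation delay = 250000 / 210000000 = 1.19048 ms.
Transmission budget = 4.36 − 1.19048 = 3.16952 ms.
R ≥ L / t_tx = 4920 bits / 0.00316952 s = 1.55 Mbps.

1.55 Mbps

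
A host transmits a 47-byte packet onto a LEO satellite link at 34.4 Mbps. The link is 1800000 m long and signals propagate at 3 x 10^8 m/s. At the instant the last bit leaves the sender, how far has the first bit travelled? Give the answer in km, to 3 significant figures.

t_tx = L/R = 376/34400000 = 1.09302e-05 s.
Distance = s × t_tx = 300000000 × 1.09302e-05 = 3.28 km.

3.28 km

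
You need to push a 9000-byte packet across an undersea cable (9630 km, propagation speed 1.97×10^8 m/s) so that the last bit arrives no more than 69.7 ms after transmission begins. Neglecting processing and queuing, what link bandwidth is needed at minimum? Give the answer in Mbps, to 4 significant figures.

L = 72000 bits.
Propagation delay = 9630000 / 197000000 = 48.8832 ms.
Transmission budget = 69.7 − 48.8832 = 20.8168 ms.
R ≥ L / t_tx = 72000 bits / 0.0208168 s = 3.459 Mbps.

3.459 Mbps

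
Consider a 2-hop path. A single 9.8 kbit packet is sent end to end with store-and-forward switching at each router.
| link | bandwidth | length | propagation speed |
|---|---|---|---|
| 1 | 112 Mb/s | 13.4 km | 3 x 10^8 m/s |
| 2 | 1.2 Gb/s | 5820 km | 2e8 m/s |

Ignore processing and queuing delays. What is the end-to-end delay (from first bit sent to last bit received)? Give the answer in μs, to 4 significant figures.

29240 μs

L = 9800 bits.
Transmission delays (L/R per hop): 87.5, 8.16667 μs; sum = 95.6667 μs.
Propagation delays (d/s per hop): 44.6667, 29100 μs; sum = 29144.7 μs.
End-to-end = 29240 μs.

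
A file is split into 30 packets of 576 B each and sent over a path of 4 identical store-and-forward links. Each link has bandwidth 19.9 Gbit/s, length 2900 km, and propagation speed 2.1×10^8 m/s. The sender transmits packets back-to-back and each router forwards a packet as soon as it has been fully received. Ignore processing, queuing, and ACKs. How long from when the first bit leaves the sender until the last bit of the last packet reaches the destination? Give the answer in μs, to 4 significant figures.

55250 μs

Per-hop transmission t_tx = L/R = 4608/19900000000 = 0.231558 μs.
Per-hop propagation t_prop = 2900000/210000000 = 13809.5 μs.
Pipeline fill: first packet needs 4·t_tx to clear all hops; remaining 29 packets each add one t_tx.
Total = (4+30-1)·t_tx + 4·t_prop = 33·0.231558 + 4·13809.5 = 55250 μs.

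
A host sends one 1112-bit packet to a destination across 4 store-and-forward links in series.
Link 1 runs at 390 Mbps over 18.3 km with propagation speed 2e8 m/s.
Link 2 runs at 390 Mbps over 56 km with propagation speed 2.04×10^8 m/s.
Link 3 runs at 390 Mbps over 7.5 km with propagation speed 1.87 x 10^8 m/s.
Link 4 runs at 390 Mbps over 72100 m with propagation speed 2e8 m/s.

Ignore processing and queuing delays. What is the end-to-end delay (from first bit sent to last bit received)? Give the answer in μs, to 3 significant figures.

Transmission delay per hop = L/R = 1112/390000000 = 2.85128 μs; 4 hops → 11.4051 μs.
Propagation delays (d/s per hop): 91.5, 274.51, 40.107, 360.5 μs; sum = 766.617 μs.
End-to-end = 778 μs.

778 μs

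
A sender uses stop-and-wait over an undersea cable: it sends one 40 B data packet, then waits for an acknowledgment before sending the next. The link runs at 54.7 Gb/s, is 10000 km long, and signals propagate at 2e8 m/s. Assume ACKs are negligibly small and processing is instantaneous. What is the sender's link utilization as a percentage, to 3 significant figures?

t_tx = L/R = 320/54700000000 = 5.85009e-09 s.
t_prop = 10000000/200000000 = 0.05 s; RTT = 0.1 s.
Cycle = t_tx + RTT = 0.1 s.
Utilization = t_tx / cycle = 5.85009e-09/0.1 = 0.00000585 %.

0.00000585 %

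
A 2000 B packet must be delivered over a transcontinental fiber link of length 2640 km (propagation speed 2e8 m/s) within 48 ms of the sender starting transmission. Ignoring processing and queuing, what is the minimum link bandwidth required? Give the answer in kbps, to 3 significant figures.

L = 16000 bits.
Propagation delay = 2640000 / 200000000 = 13.2 ms.
Transmission budget = 48 − 13.2 = 34.8 ms.
R ≥ L / t_tx = 16000 bits / 0.0348 s = 460 kbps.

460 kbps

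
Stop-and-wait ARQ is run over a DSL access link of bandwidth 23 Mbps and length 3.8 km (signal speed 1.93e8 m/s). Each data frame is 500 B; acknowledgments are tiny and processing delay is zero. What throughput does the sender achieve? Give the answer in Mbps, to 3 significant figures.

18.8 Mbps

t_tx = L/R = 4000/23000000 = 0.000173913 s.
t_prop = 3800/193000000 = 1.96891e-05 s; RTT = 3.93782e-05 s.
Cycle = t_tx + RTT = 0.000213291 s.
Throughput = L / cycle = 4000 / 0.000213291 = 18.8 Mbps.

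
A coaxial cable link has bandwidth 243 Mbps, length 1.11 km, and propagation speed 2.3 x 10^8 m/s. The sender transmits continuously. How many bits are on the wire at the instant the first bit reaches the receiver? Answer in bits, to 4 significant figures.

Propagation delay = 1110 / 2.3e+08 = 4.82609e-06 s.
BDP = R × t_prop = 243000000 × 4.82609e-06 = 1172.74 bits.

1173 bits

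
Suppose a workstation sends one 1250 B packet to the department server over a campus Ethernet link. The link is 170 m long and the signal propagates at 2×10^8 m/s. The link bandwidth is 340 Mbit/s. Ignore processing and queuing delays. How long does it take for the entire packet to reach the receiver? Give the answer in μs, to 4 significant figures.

L = 1250 × 8 = 10000 bits.
Transmission delay = L/R = 10000 / 340000000 = 29.4118 μs.
Propagation delay = d/s = 170 m / 200000000 m/s = 0.85 μs.
Total = 30.26 μs.

30.26 μs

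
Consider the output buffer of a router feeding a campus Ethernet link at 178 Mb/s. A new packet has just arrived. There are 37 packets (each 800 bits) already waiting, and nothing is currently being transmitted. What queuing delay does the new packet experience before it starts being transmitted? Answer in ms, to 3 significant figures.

Each queued packet: L/R = 800/178000000 = 0.00449438 ms.
37 queued → 0.166292 ms.
Queuing delay = 0.166 ms.

0.166 ms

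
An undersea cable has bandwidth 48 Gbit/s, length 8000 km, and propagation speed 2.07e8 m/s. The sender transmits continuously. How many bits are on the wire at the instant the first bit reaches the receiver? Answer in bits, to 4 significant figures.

1855000000 bits

Propagation delay = 8000000 / 2.07e+08 = 0.0386473 s.
BDP = R × t_prop = 48000000000 × 0.0386473 = 1855070000 bits.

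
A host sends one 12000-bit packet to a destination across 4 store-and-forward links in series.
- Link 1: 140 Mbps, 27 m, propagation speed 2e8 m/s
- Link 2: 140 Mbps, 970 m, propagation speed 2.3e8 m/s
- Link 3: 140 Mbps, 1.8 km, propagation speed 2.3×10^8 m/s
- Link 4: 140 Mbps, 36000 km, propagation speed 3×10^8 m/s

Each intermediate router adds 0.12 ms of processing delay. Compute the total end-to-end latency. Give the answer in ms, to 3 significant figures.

Transmission delay per hop = L/R = 12000/140000000 = 0.0857143 ms; 4 hops → 0.342857 ms.
Propagation delays (d/s per hop): 0.000135, 0.00421739, 0.00782609, 120 ms; sum = 120.012 ms.
Processing at 3 router(s): 3 × 0.12 ms = 0.36 ms.
End-to-end = 121 ms.

121 ms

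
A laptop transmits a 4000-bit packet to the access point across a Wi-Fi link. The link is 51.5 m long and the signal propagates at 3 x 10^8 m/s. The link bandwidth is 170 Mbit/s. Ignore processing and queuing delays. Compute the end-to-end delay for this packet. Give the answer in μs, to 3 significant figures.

Transmission delay = L/R = 4000 / 170000000 = 23.5294 μs.
Propagation delay = d/s = 51.5 m / 300000000 m/s = 0.171667 μs.
Total = 23.7 μs.

23.7 μs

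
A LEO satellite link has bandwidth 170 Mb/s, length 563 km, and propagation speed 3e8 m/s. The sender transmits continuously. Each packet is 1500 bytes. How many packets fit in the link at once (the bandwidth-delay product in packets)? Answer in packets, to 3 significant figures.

Propagation delay = 563000 / 300000000 = 0.00187667 s.
BDP = R × t_prop = 170000000 × 0.00187667 = 319033 bits.
In packets of 12000 bits: 26.6 packets.

26.6 packets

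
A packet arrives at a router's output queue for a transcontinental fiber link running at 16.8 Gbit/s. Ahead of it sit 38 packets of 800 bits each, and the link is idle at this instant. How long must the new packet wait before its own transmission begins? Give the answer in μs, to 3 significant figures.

Each queued packet: L/R = 800/16800000000 = 0.047619 μs.
38 queued → 1.80952 μs.
Queuing delay = 1.81 μs.

1.81 μs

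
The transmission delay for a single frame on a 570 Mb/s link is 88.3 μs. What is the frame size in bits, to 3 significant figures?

50300 bits

L = R × t_tx = 570000000 b/s × 8.83e-05 s = 50331 bits.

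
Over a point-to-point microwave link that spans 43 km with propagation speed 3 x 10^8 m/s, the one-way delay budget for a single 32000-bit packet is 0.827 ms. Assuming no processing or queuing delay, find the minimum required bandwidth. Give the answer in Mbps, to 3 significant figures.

Propagation delay = 43000 / 300000000 = 0.143333 ms.
Transmission budget = 0.827 − 0.143333 = 0.683667 ms.
R ≥ L / t_tx = 32000 bits / 0.000683667 s = 46.8 Mbps.

46.8 Mbps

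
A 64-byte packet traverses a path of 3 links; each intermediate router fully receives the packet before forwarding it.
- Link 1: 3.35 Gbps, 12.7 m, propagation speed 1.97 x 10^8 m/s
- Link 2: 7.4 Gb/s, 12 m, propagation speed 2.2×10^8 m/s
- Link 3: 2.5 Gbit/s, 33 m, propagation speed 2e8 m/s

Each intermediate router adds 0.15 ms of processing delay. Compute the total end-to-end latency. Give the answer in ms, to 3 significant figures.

L = 64 × 8 = 512 bits.
Transmission delays (L/R per hop): 0.000152836, 6.91892e-05, 0.0002048 ms; sum = 0.000426825 ms.
Propagation delays (d/s per hop): 6.4467e-05, 5.45455e-05, 0.000165 ms; sum = 0.000284012 ms.
Processing at 2 router(s): 2 × 0.15 ms = 0.3 ms.
End-to-end = 0.301 ms.

0.301 ms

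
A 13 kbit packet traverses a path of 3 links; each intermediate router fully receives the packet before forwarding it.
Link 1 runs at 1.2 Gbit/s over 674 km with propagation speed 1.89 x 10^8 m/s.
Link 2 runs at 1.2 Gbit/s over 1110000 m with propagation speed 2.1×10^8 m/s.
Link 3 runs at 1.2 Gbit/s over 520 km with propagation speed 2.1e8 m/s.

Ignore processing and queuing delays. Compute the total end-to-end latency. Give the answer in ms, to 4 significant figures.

L = 13000 bits.
Transmission delay per hop = L/R = 13000/1200000000 = 0.0108333 ms; 3 hops → 0.0325 ms.
Propagation delays (d/s per hop): 3.56614, 5.28571, 2.47619 ms; sum = 11.328 ms.
End-to-end = 11.36 ms.

11.36 ms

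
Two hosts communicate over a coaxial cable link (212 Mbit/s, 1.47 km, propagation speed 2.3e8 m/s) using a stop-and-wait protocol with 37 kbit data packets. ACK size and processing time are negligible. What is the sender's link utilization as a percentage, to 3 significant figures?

93.2 %

t_tx = L/R = 37000/212000000 = 0.000174528 s.
t_prop = 1470/2.3e+08 = 6.3913e-06 s; RTT = 1.27826e-05 s.
Cycle = t_tx + RTT = 0.000187311 s.
Utilization = t_tx / cycle = 0.000174528/0.000187311 = 93.2 %.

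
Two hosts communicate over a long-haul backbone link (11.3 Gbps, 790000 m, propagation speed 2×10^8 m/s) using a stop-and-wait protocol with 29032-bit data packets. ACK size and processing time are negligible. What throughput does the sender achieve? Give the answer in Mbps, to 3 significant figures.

t_tx = L/R = 29032/11300000000 = 2.5692e-06 s.
t_prop = 790000/200000000 = 0.00395 s; RTT = 0.0079 s.
Cycle = t_tx + RTT = 0.00790257 s.
Throughput = L / cycle = 29032 / 0.00790257 = 3.67 Mbps.

3.67 Mbps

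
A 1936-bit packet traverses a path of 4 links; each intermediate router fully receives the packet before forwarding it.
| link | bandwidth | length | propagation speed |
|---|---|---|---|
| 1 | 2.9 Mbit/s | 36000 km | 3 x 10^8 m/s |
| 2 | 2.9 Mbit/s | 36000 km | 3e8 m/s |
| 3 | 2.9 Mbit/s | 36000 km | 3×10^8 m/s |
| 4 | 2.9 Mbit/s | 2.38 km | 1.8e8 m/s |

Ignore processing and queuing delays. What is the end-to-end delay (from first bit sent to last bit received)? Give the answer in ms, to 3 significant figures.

Transmission delay per hop = L/R = 1936/2900000 = 0.667586 ms; 4 hops → 2.67034 ms.
Propagation delays (d/s per hop): 120, 120, 120, 0.0132222 ms; sum = 360.013 ms.
End-to-end = 363 ms.

363 ms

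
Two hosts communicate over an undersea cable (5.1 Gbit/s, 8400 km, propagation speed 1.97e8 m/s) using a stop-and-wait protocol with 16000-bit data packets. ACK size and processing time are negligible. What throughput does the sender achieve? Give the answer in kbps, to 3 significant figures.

t_tx = L/R = 16000/5100000000 = 3.13725e-06 s.
t_prop = 8400000/197000000 = 0.0426396 s; RTT = 0.0852792 s.
Cycle = t_tx + RTT = 0.0852823 s.
Throughput = L / cycle = 16000 / 0.0852823 = 188 kbps.

188 kbps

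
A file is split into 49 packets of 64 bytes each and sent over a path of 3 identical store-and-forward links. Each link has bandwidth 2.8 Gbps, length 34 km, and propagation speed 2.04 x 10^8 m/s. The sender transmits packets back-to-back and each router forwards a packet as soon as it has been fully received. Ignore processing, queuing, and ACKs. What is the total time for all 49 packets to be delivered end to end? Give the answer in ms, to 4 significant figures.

Per-hop transmission t_tx = L/R = 512/2800000000 = 0.000182857 ms.
Per-hop propagation t_prop = 34000/204000000 = 0.166667 ms.
Pipeline fill: first packet needs 3·t_tx to clear all hops; remaining 48 packets each add one t_tx.
Total = (3+49-1)·t_tx + 3·t_prop = 51·0.000182857 + 3·0.166667 = 0.5093 ms.

0.5093 ms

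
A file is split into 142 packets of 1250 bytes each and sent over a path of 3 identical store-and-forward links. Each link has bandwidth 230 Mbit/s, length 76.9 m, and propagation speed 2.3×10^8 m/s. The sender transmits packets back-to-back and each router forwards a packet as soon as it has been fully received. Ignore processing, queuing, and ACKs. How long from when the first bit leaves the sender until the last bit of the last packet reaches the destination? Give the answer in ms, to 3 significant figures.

6.26 ms

Per-hop transmission t_tx = L/R = 10000/230000000 = 0.0434783 ms.
Per-hop propagation t_prop = 76.9/2.3e+08 = 0.000334348 ms.
Pipeline fill: first packet needs 3·t_tx to clear all hops; remaining 141 packets each add one t_tx.
Total = (3+142-1)·t_tx + 3·t_prop = 144·0.0434783 + 3·0.000334348 = 6.26 ms.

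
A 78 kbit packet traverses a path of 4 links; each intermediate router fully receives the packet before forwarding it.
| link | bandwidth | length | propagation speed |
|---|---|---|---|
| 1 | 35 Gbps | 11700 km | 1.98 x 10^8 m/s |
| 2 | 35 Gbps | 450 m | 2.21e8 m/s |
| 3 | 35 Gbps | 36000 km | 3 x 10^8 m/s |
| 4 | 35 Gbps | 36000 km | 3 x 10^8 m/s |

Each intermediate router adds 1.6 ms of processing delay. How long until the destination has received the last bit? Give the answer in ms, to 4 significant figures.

L = 78000 bits.
Transmission delay per hop = L/R = 78000/35000000000 = 0.00222857 ms; 4 hops → 0.00891429 ms.
Propagation delays (d/s per hop): 59.0909, 0.0020362, 120, 120 ms; sum = 299.093 ms.
Processing at 3 router(s): 3 × 1.6 ms = 4.8 ms.
End-to-end = 303.9 ms.

303.9 ms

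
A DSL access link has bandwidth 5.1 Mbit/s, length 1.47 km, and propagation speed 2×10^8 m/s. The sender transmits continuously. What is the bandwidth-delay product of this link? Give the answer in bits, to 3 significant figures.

37.5 bits

Propagation delay = 1470 / 200000000 = 7.35e-06 s.
BDP = R × t_prop = 5100000 × 7.35e-06 = 37.485 bits.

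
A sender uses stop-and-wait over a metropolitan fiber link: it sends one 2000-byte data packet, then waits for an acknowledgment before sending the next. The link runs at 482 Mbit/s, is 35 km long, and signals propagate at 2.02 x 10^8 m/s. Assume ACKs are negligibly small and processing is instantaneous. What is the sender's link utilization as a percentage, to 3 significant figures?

8.74 %

t_tx = L/R = 16000/482000000 = 3.3195e-05 s.
t_prop = 35000/202000000 = 0.000173267 s; RTT = 0.000346535 s.
Cycle = t_tx + RTT = 0.00037973 s.
Utilization = t_tx / cycle = 3.3195e-05/0.00037973 = 8.74 %.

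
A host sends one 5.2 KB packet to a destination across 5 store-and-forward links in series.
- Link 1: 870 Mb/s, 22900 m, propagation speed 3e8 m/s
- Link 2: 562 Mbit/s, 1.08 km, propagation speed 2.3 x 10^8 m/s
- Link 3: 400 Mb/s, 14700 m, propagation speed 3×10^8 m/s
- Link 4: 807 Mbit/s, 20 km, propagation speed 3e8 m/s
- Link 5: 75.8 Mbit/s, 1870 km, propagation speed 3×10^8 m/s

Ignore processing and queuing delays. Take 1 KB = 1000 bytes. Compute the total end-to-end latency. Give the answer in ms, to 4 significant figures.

7.256 ms

L = 41600 bits.
Transmission delays (L/R per hop): 0.0478161, 0.0740214, 0.104, 0.0515489, 0.548813 ms; sum = 0.826199 ms.
Propagation delays (d/s per hop): 0.0763333, 0.00469565, 0.049, 0.0666667, 6.23333 ms; sum = 6.43003 ms.
End-to-end = 7.256 ms.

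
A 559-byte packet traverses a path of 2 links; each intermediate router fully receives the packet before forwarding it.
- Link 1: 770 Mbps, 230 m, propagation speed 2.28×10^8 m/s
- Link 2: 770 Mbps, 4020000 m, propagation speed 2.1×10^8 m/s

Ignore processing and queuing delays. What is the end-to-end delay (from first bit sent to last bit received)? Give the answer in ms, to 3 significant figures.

19.2 ms

L = 559 × 8 = 4472 bits.
Transmission delay per hop = L/R = 4472/770000000 = 0.00580779 ms; 2 hops → 0.0116156 ms.
Propagation delays (d/s per hop): 0.00100877, 19.1429 ms; sum = 19.1439 ms.
End-to-end = 19.2 ms.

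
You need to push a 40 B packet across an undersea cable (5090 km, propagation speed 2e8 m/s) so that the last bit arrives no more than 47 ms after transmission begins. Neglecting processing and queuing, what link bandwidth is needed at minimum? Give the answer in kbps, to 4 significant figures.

14.85 kbps

L = 320 bits.
Propagation delay = 5090000 / 200000000 = 25.45 ms.
Transmission budget = 47 − 25.45 = 21.55 ms.
R ≥ L / t_tx = 320 bits / 0.02155 s = 14.85 kbps.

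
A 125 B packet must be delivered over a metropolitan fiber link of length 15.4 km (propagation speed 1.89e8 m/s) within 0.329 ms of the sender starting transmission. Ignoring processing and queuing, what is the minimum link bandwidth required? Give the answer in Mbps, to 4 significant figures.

L = 1000 bits.
Propagation delay = 15400 / 189000000 = 0.0814815 ms.
Transmission budget = 0.329 − 0.0814815 = 0.247519 ms.
R ≥ L / t_tx = 1000 bits / 0.000247519 s = 4.040 Mbps.

4.040 Mbps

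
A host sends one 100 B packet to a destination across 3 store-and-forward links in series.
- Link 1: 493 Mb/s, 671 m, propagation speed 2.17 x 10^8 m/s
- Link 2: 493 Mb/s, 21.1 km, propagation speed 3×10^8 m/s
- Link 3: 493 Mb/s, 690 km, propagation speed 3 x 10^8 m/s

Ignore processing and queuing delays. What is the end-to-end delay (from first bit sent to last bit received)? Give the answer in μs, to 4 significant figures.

L = 100 × 8 = 800 bits.
Transmission delay per hop = L/R = 800/493000000 = 1.62272 μs; 3 hops → 4.86815 μs.
Propagation delays (d/s per hop): 3.09217, 70.3333, 2300 μs; sum = 2373.43 μs.
End-to-end = 2378 μs.

2378 μs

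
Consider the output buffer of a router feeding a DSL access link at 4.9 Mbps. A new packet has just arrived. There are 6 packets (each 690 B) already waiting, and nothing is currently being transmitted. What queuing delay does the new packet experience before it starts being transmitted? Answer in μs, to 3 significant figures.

Each queued packet: L/R = 5520/4900000 = 1126.53 μs.
6 queued → 6759.18 μs.
Queuing delay = 6760 μs.

6760 μs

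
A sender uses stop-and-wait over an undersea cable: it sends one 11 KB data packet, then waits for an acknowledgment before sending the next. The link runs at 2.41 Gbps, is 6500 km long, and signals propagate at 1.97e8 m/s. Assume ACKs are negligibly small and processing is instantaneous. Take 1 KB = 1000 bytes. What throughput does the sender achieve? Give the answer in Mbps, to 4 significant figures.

t_tx = L/R = 88000/2410000000 = 3.65145e-05 s.
t_prop = 6500000/197000000 = 0.0329949 s; RTT = 0.0659898 s.
Cycle = t_tx + RTT = 0.0660264 s.
Throughput = L / cycle = 88000 / 0.0660264 = 1.333 Mbps.

1.333 Mbps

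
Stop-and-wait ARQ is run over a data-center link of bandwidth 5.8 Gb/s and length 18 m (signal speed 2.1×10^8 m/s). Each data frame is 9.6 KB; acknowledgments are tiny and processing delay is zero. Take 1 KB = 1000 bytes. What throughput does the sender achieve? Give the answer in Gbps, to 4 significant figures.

t_tx = L/R = 76800/5800000000 = 1.32414e-05 s.
t_prop = 18/210000000 = 8.57143e-08 s; RTT = 1.71429e-07 s.
Cycle = t_tx + RTT = 1.34128e-05 s.
Throughput = L / cycle = 76800 / 1.34128e-05 = 5.726 Gbps.

5.726 Gbps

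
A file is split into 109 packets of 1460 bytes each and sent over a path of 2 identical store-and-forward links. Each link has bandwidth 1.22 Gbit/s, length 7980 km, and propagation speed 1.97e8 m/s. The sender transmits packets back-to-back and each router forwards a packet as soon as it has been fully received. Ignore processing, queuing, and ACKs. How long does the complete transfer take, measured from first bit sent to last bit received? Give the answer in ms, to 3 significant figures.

Per-hop transmission t_tx = L/R = 11680/1220000000 = 0.00957377 ms.
Per-hop propagation t_prop = 7980000/197000000 = 40.5076 ms.
Pipeline fill: first packet needs 2·t_tx to clear all hops; remaining 108 packets each add one t_tx.
Total = (2+109-1)·t_tx + 2·t_prop = 110·0.00957377 + 2·40.5076 = 82.1 ms.

82.1 ms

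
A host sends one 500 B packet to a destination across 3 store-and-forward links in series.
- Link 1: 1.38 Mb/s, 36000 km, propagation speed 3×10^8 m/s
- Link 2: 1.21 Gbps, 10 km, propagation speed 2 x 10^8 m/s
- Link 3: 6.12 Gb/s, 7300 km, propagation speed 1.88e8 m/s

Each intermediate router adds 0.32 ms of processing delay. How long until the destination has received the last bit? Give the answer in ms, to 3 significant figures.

L = 500 × 8 = 4000 bits.
Transmission delays (L/R per hop): 2.89855, 0.00330579, 0.000653595 ms; sum = 2.90251 ms.
Propagation delays (d/s per hop): 120, 0.05, 38.8298 ms; sum = 158.88 ms.
Processing at 2 router(s): 2 × 0.32 ms = 0.64 ms.
End-to-end = 162 ms.

162 ms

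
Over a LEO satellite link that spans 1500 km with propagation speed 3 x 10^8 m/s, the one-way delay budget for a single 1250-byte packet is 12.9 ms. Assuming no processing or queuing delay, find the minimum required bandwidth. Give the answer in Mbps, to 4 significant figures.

1.266 Mbps

L = 10000 bits.
Propagation delay = 1500000 / 300000000 = 5 ms.
Transmission budget = 12.9 − 5 = 7.9 ms.
R ≥ L / t_tx = 10000 bits / 0.0079 s = 1.266 Mbps.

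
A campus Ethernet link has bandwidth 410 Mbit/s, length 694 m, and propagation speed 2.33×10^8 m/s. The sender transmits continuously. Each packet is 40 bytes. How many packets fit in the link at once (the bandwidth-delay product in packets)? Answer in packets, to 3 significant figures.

3.82 packets

Propagation delay = 694 / 233000000 = 2.97854e-06 s.
BDP = R × t_prop = 410000000 × 2.97854e-06 = 1221.2 bits.
In packets of 320 bits: 3.82 packets.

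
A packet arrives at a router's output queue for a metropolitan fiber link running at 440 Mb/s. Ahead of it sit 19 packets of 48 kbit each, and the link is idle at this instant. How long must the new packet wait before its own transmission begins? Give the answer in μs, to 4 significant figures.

Each queued packet: L/R = 48000/440000000 = 109.091 μs.
19 queued → 2072.73 μs.
Queuing delay = 2073 μs.

2073 μs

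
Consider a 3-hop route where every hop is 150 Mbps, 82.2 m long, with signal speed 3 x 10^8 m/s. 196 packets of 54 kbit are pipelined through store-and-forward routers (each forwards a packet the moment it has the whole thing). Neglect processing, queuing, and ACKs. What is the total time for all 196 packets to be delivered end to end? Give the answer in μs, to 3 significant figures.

71300 μs

Per-hop transmission t_tx = L/R = 54000/150000000 = 360 μs.
Per-hop propagation t_prop = 82.2/300000000 = 0.274 μs.
Pipeline fill: first packet needs 3·t_tx to clear all hops; remaining 195 packets each add one t_tx.
Total = (3+196-1)·t_tx + 3·t_prop = 198·360 + 3·0.274 = 71300 μs.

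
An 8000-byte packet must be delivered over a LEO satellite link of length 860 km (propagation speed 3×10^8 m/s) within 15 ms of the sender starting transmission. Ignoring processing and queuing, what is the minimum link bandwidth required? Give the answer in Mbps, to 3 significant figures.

L = 64000 bits.
Propagation delay = 860000 / 300000000 = 2.86667 ms.
Transmission budget = 15 − 2.86667 = 12.1333 ms.
R ≥ L / t_tx = 64000 bits / 0.0121333 s = 5.27 Mbps.

5.27 Mbps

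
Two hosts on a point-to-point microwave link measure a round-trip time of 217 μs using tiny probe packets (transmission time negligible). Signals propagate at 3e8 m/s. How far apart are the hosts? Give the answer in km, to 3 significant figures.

32.6 km

One-way propagation = RTT/2 = 108.5 μs.
d = s × t = 300000000 × 0.0001085 = 32.6 km.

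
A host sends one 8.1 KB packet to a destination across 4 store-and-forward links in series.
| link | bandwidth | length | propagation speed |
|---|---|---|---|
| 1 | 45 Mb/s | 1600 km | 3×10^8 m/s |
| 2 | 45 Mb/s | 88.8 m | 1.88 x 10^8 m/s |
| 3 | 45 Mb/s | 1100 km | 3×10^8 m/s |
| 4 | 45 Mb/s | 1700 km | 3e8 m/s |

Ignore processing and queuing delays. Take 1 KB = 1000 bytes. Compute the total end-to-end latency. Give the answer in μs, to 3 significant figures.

20400 μs

L = 64800 bits.
Transmission delay per hop = L/R = 64800/45000000 = 1440 μs; 4 hops → 5760 μs.
Propagation delays (d/s per hop): 5333.33, 0.47234, 3666.67, 5666.67 μs; sum = 14667.1 μs.
End-to-end = 20400 μs.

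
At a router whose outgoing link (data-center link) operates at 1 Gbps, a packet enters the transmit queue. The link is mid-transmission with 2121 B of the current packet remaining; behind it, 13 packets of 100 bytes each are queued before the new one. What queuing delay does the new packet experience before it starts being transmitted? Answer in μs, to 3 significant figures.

27.4 μs

Each queued packet: L/R = 800/1000000000 = 0.8 μs.
13 queued → 10.4 μs.
Plus remaining 16968 bits of current packet: 16.968 μs.
Queuing delay = 27.4 μs.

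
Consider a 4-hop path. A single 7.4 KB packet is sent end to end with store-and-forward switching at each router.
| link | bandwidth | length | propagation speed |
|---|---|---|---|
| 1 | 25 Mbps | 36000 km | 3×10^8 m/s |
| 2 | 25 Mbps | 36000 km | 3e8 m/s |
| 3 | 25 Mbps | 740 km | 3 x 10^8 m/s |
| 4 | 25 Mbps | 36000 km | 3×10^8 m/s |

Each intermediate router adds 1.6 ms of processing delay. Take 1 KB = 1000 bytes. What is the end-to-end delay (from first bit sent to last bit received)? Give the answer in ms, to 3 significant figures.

377 ms

L = 59200 bits.
Transmission delay per hop = L/R = 59200/25000000 = 2.368 ms; 4 hops → 9.472 ms.
Propagation delays (d/s per hop): 120, 120, 2.46667, 120 ms; sum = 362.467 ms.
Processing at 3 router(s): 3 × 1.6 ms = 4.8 ms.
End-to-end = 377 ms.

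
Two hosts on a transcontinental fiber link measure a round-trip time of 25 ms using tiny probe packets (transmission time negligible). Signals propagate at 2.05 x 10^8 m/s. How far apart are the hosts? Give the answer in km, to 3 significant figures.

2560 km

One-way propagation = RTT/2 = 12.5 ms.
d = s × t = 2.05e+08 × 0.0125 = 2560 km.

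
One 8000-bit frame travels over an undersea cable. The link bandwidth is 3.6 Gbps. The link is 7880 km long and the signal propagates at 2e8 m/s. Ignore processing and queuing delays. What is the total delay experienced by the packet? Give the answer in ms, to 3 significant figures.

39.4 ms

Transmission delay = L/R = 8000 / 3600000000 = 0.00222222 ms.
Propagation delay = d/s = 7880000 m / 200000000 m/s = 39.4 ms.
Total = 39.4 ms.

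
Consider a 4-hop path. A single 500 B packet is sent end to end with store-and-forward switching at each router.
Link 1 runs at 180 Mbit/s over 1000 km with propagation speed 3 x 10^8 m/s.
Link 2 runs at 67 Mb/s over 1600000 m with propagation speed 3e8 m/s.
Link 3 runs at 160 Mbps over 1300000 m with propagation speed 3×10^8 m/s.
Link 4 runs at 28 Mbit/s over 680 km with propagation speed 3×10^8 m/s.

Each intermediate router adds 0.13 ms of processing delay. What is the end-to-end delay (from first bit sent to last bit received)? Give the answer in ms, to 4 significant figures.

15.91 ms

L = 500 × 8 = 4000 bits.
Transmission delays (L/R per hop): 0.0222222, 0.0597015, 0.025, 0.142857 ms; sum = 0.249781 ms.
Propagation delays (d/s per hop): 3.33333, 5.33333, 4.33333, 2.26667 ms; sum = 15.2667 ms.
Processing at 3 router(s): 3 × 0.13 ms = 0.39 ms.
End-to-end = 15.91 ms.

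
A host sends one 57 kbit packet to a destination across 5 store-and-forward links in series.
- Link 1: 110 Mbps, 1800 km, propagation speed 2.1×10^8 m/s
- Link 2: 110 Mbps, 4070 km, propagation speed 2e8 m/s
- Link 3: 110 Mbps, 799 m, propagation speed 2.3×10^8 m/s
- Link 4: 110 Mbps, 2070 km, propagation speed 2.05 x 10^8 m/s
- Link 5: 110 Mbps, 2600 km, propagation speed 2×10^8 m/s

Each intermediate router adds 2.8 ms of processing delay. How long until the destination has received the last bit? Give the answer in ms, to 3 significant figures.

65.8 ms

L = 57000 bits.
Transmission delay per hop = L/R = 57000/110000000 = 0.518182 ms; 5 hops → 2.59091 ms.
Propagation delays (d/s per hop): 8.57143, 20.35, 0.00347391, 10.0976, 13 ms; sum = 52.0225 ms.
Processing at 4 router(s): 4 × 2.8 ms = 11.2 ms.
End-to-end = 65.8 ms.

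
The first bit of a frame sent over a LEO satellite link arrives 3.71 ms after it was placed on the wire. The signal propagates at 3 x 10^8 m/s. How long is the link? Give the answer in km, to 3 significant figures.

d = s × t_prop = 300000000 × 0.00371 = 1110 km.

1110 km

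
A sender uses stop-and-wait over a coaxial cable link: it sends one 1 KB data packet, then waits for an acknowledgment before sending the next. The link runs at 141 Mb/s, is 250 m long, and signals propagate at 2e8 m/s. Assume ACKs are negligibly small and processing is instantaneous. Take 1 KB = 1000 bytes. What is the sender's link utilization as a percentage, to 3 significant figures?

95.8 %

t_tx = L/R = 8000/141000000 = 5.67376e-05 s.
t_prop = 250/200000000 = 1.25e-06 s; RTT = 2.5e-06 s.
Cycle = t_tx + RTT = 5.92376e-05 s.
Utilization = t_tx / cycle = 5.67376e-05/5.92376e-05 = 95.8 %.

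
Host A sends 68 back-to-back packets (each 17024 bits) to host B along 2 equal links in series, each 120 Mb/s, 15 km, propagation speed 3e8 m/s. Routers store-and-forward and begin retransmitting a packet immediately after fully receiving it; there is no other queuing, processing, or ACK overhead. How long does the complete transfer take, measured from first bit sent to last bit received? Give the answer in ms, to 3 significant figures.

Per-hop transmission t_tx = L/R = 17024/120000000 = 0.141867 ms.
Per-hop propagation t_prop = 15000/300000000 = 0.05 ms.
Pipeline fill: first packet needs 2·t_tx to clear all hops; remaining 67 packets each add one t_tx.
Total = (2+68-1)·t_tx + 2·t_prop = 69·0.141867 + 2·0.05 = 9.89 ms.

9.89 ms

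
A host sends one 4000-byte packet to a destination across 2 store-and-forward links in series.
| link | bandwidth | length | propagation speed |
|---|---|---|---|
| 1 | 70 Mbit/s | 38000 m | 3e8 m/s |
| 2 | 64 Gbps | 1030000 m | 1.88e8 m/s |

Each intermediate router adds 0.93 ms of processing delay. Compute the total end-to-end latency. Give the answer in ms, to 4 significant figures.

6.993 ms

L = 4000 × 8 = 32000 bits.
Transmission delays (L/R per hop): 0.457143, 0.0005 ms; sum = 0.457643 ms.
Propagation delays (d/s per hop): 0.126667, 5.47872 ms; sum = 5.60539 ms.
Processing at 1 router(s): 1 × 0.93 ms = 0.93 ms.
End-to-end = 6.993 ms.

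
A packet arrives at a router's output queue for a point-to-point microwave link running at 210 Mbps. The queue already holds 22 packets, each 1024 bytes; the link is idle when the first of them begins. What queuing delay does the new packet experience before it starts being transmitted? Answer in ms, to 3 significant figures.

0.858 ms

Each queued packet: L/R = 8192/210000000 = 0.0390095 ms.
22 queued → 0.85821 ms.
Queuing delay = 0.858 ms.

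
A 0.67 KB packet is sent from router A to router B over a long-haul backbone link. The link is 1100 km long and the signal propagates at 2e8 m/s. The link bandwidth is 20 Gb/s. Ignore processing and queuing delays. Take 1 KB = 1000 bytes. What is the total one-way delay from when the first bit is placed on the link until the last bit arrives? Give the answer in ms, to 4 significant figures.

L = 5360 bits.
Transmission delay = L/R = 5360 / 20000000000 = 0.000268 ms.
Propagation delay = d/s = 1100000 m / 200000000 m/s = 5.5 ms.
Total = 5.500 ms.

5.500 ms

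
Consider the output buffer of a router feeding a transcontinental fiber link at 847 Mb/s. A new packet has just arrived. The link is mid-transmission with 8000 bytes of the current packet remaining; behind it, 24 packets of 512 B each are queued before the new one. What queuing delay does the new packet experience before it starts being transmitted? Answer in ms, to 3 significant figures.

0.192 ms

Each queued packet: L/R = 4096/847000000 = 0.00483589 ms.
24 queued → 0.116061 ms.
Plus remaining 64000 bits of current packet: 0.0755608 ms.
Queuing delay = 0.192 ms.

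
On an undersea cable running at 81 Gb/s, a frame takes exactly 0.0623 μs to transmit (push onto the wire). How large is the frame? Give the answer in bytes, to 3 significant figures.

L = R × t_tx = 81000000000 b/s × 6.23e-08 s = 5046.3 bits.
In bytes: 5046.3 / 8 = 631 bytes.

631 bytes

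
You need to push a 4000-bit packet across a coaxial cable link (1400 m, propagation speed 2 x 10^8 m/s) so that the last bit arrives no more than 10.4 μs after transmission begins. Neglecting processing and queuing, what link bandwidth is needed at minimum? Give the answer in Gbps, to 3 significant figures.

1.18 Gbps

Propagation delay = 1400 / 200000000 = 7 μs.
Transmission budget = 10.4 − 7 = 3.4 μs.
R ≥ L / t_tx = 4000 bits / 3.4e-06 s = 1.18 Gbps.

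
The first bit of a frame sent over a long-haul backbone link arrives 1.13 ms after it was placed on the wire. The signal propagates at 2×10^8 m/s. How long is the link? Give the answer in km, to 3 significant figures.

226 km

d = s × t_prop = 200000000 × 0.00113 = 226 km.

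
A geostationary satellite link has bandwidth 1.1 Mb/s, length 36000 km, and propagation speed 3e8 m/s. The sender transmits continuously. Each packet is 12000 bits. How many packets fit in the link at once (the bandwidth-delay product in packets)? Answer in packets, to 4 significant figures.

Propagation delay = 36000000 / 300000000 = 0.12 s.
BDP = R × t_prop = 1100000 × 0.12 = 132000 bits.
In packets of 12000 bits: 11.00 packets.

11.00 packets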